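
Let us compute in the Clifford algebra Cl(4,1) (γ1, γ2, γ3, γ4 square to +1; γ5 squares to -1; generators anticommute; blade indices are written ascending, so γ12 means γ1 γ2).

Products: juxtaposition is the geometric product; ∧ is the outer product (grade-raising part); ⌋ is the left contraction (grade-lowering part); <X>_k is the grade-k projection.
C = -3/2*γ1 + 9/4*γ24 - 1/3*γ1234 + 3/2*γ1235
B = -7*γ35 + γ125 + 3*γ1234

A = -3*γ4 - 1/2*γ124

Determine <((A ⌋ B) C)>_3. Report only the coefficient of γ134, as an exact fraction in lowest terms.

step 1: -3/2*γ3 + 9*γ123
step 2: 3*γ4 - 27/2*γ5 - 9/4*γ13 - 27/2*γ23 + 1/2*γ124 - 9/4*γ125 - 81/4*γ134 + 27/8*γ234
step 3: 1/2*γ124 - 9/4*γ125 - 81/4*γ134 + 27/8*γ234
Answer: -81/4


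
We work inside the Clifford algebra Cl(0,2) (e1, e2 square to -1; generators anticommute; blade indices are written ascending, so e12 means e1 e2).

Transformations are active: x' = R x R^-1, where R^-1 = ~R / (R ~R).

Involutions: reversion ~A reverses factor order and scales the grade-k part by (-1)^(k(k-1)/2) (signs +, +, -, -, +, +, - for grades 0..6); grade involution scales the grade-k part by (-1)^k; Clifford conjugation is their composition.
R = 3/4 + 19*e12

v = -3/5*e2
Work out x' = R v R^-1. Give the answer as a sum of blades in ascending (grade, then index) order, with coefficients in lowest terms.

~R = 3/4 - 19*e12, and R ~R = 5785/16, so R^-1 = ~R / (5785/16).
R v = 57/5*e1 - 9/20*e2
Answer: 1368/28925*e1 + 17301/28925*e2


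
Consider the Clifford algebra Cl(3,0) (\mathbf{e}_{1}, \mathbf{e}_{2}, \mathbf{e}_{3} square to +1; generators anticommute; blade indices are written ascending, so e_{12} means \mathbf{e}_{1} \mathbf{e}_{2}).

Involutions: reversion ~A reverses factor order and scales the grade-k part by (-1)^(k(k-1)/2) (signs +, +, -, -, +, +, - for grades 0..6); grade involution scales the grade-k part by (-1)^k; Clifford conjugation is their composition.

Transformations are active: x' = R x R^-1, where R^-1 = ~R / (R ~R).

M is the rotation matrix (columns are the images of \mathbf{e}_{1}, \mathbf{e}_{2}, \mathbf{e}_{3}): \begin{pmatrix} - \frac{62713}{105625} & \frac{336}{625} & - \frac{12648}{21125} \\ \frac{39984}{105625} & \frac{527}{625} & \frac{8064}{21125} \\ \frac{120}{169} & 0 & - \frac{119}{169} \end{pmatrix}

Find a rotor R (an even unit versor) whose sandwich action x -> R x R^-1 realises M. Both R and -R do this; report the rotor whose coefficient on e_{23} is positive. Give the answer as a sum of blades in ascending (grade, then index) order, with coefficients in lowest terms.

Method: write R = a + b12*e_{12} + b13*e_{13} + b23*e_{23} with a^2 + b12^2 + b13^2 + b23^2 = 1 (so R^-1 = ~R). Expanding the columns R e_j ~R gives tr M = 4a^2 - 1 and, from the antisymmetric part, M21 - M12 = -4a*b12, M13 - M31 = 4a*b13, M32 - M23 = -4a*b23.
Here tr M = -\frac{1921}{4225}, so a^2 = (1 + tr M)/4 = \frac{576}{4225} and a = ±\frac{24}{65}. Taking a = \frac{24}{65}: M21 - M12 = -\frac{672}{4225}, M13 - M31 = -\frac{27648}{21125}, M32 - M23 = -\frac{8064}{21125}, giving b12 = \frac{7}{65}, b13 = -\frac{288}{325}, b23 = \frac{84}{325}, i.e. R = \frac{24}{65} + \frac{7}{65} e_{12} - \frac{288}{325} e_{13} + \frac{84}{325} e_{23}.
Its e_{23} coefficient is already positive.
Answer: \frac{24}{65} + \frac{7}{65} e_{12} - \frac{288}{325} e_{13} + \frac{84}{325} e_{23}. Key observation: the double cover Spin(3) -> SO(3) sends R and -R to the same matrix (trace -\frac{1921}{4225} here), so the stated sign of the e_{23} coefficient is what selects one sheet.


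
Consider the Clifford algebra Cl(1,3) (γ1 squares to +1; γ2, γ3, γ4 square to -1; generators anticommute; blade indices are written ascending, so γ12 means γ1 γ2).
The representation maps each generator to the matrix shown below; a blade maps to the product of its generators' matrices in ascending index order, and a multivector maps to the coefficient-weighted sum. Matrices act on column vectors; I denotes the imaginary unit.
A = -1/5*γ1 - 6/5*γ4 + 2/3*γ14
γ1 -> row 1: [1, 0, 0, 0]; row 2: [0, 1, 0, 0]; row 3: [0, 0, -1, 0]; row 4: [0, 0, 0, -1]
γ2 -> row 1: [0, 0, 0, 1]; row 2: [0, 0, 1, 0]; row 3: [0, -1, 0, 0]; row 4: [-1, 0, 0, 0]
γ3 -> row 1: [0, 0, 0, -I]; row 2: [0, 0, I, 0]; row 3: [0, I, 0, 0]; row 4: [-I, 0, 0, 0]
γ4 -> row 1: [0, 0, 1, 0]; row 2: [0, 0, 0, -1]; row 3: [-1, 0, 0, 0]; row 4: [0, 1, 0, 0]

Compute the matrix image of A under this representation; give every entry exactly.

Bivector images (products of the table entries): rho(γ14) = rho(γ1)rho(γ4) = row 1: [0, 0, 1, 0]; row 2: [0, 0, 0, -1]; row 3: [1, 0, 0, 0]; row 4: [0, -1, 0, 0].
M = (-1/5)*rho(γ1) + (-6/5)*rho(γ4) + (2/3)*rho(γ14), summed entrywise:
Answer: row 1: [-1/5, 0, -8/15, 0]; row 2: [0, -1/5, 0, 8/15]; row 3: [28/15, 0, 1/5, 0]; row 4: [0, -28/15, 0, 1/5]


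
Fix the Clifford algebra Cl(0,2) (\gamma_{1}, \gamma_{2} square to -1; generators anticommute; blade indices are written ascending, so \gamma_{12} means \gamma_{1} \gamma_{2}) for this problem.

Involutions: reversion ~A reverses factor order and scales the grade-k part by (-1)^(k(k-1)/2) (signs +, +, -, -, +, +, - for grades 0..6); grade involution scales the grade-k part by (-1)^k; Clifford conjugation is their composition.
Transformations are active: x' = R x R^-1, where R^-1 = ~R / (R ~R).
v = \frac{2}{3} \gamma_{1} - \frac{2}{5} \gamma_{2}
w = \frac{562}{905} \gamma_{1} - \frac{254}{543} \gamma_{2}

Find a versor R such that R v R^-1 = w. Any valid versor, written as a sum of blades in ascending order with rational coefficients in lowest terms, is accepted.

Reasoning: v^2 = w^2 = -\frac{136}{225} since conjugation preserves the quadratic form; R = v + w = \frac{3496}{2715} \gamma_{1} - \frac{2356}{2715} \gamma_{2} is then valid when invertible, keeping its own part and reversing (v - w)/2.
Answer: \frac{3496}{2715} \gamma_{1} - \frac{2356}{2715} \gamma_{2}


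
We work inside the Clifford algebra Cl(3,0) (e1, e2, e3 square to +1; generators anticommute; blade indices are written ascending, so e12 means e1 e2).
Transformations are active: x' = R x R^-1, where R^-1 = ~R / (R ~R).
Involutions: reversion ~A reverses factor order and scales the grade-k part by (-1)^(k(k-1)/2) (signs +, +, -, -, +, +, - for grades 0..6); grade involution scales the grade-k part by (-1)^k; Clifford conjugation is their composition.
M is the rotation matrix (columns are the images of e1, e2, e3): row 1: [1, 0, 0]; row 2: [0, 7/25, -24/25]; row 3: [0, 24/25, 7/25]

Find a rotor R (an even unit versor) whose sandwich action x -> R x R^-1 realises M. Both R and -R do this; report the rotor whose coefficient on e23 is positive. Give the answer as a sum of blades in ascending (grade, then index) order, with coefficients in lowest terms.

Method: write R = a + b12*e12 + b13*e13 + b23*e23 with a^2 + b12^2 + b13^2 + b23^2 = 1 (so R^-1 = ~R). Expanding the columns R e_j ~R gives tr M = 4a^2 - 1 and, from the antisymmetric part, M21 - M12 = -4a*b12, M13 - M31 = 4a*b13, M32 - M23 = -4a*b23.
Here tr M = 39/25, so a^2 = (1 + tr M)/4 = 16/25 and a = ±4/5. Taking a = 4/5: M21 - M12 = 0, M13 - M31 = 0, M32 - M23 = 48/25, giving b12 = 0, b13 = 0, b23 = -3/5, i.e. R = 4/5 - 3/5*e23.
Its e23 coefficient is negative, so report the other preimage -R.
Answer: -4/5 + 3/5*e23. Recall the cover is two-to-one: with M of trace 39/25, both preimages act alike, and the stated e23 sign chooses the sheet.


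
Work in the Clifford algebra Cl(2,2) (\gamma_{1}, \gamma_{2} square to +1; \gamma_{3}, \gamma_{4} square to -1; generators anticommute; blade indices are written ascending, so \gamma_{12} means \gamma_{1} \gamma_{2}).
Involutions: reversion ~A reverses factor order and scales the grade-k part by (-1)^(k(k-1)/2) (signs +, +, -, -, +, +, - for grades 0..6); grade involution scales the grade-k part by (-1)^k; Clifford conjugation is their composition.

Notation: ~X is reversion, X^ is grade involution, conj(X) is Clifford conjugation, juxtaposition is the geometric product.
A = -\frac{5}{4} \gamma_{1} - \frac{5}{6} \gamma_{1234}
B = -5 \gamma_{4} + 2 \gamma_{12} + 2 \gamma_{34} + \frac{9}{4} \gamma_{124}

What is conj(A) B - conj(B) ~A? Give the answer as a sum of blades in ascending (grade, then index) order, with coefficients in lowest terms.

first term: \frac{5}{2} \gamma_{2} - \frac{15}{8} \gamma_{3} + \frac{5}{3} \gamma_{12} - \frac{25}{4} \gamma_{14} + \frac{45}{16} \gamma_{24} + \frac{5}{3} \gamma_{34} - \frac{25}{6} \gamma_{123} + \frac{5}{2} \gamma_{134}
second term: -\frac{5}{2} \gamma_{2} + \frac{15}{8} \gamma_{3} - \frac{5}{3} \gamma_{12} + \frac{25}{4} \gamma_{14} - \frac{45}{16} \gamma_{24} - \frac{5}{3} \gamma_{34} - \frac{25}{6} \gamma_{123} + \frac{5}{2} \gamma_{134}
Answer: 5 \gamma_{2} - \frac{15}{4} \gamma_{3} + \frac{10}{3} \gamma_{12} - \frac{25}{2} \gamma_{14} + \frac{45}{8} \gamma_{24} + \frac{10}{3} \gamma_{34}


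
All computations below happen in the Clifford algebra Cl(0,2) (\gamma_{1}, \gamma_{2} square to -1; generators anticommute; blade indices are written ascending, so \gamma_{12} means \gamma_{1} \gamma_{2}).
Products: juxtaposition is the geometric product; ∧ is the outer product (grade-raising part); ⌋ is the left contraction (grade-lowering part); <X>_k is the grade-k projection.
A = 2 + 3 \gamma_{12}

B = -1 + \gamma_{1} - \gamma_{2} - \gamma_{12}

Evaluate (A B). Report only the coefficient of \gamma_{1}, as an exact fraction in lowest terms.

step 1: 1 + 5 \gamma_{1} + \gamma_{2} - 5 \gamma_{12}
Answer: 5


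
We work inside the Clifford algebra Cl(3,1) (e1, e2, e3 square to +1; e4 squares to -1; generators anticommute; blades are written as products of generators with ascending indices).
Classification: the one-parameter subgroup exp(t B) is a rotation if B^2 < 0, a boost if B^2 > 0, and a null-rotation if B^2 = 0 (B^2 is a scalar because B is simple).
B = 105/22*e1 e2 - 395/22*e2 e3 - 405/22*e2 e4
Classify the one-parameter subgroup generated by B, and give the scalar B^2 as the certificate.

B^2 term by term: the squares give (105/22)^2*(e1 e2)^2 + (-395/22)^2*(e2 e3)^2 + (-405/22)^2*(e2 e4)^2 = 11025/484*(-1) + 156025/484*(-1) + 164025/484*(+1) = -25/4 (each basis 2-blade squares to minus the product of its generators' squares); cross terms between blades sharing an index anticommute and cancel. So B^2 = -25/4.
Answer: rotation, certificate B^2 = -25/4. The scalar -25/4 is the complete invariant here: its sign names the subgroup type.


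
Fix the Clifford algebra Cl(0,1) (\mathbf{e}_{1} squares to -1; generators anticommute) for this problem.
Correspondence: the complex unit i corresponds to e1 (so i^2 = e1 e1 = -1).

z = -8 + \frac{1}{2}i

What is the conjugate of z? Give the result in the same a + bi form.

In blades: z = -8 + \frac{1}{2} e_{1}.
Conjugation here is Clifford conjugation: the scalar is fixed and the grade-1 and grade-2 blades all flip sign, giving -8 - \frac{1}{2} e_{1}; translating back:
Answer: -8 - \frac{1}{2}i


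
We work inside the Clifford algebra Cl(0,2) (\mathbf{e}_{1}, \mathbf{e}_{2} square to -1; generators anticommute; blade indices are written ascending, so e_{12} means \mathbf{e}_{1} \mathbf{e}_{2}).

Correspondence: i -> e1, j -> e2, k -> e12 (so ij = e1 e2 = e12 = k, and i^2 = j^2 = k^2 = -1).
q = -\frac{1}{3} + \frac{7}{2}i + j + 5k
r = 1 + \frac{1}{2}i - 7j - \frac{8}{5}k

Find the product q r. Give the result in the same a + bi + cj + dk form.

In blades: q = -\frac{1}{3} + \frac{7}{2} e_{1} + e_{2} + 5 e_{12}, r = 1 + \frac{1}{2} e_{1} - 7 e_{2} - \frac{8}{5} e_{12}.
Distribute q over r term by term (generator squares from the signature, products reordered to ascending indices): (-\frac{1}{3})*r = -\frac{1}{3} - \frac{1}{6} e_{1} + \frac{7}{3} e_{2} + \frac{8}{15} e_{12}; (\frac{7}{2} e_{1})*r = -\frac{7}{4} + \frac{7}{2} e_{1} + \frac{28}{5} e_{2} - \frac{49}{2} e_{12}; (e_{2})*r = 7 - \frac{8}{5} e_{1} + e_{2} - \frac{1}{2} e_{12}; (5 e_{12})*r = 8 + 35 e_{1} + \frac{5}{2} e_{2} + 5 e_{12}.
Sum: \frac{155}{12} + \frac{551}{15} e_{1} + \frac{343}{30} e_{2} - \frac{292}{15} e_{12}; translating back through the correspondence:
Answer: \frac{155}{12} + \frac{551}{15}i + \frac{343}{30}j - \frac{292}{15}k


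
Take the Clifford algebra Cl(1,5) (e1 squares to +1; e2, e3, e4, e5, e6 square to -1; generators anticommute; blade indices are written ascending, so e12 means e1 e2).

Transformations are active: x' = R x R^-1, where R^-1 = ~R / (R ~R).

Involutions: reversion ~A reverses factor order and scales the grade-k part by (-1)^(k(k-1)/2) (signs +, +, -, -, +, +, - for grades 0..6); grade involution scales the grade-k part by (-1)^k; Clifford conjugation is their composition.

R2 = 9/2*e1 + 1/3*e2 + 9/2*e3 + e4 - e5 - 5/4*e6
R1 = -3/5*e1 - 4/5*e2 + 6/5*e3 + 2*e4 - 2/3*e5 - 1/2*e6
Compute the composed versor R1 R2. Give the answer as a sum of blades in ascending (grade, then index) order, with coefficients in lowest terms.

Distribute over the terms of R1 (each basis-blade product reordered to ascending indices, repeated generators contracted through their squares):
(-3/5*e1) R2 = -27/10 - 1/5*e12 - 27/10*e13 - 3/5*e14 + 3/5*e15 + 3/4*e16
(-4/5*e2) R2 = 4/15 + 18/5*e12 - 18/5*e23 - 4/5*e24 + 4/5*e25 + e26
(6/5*e3) R2 = -27/5 - 27/5*e13 - 2/5*e23 + 6/5*e34 - 6/5*e35 - 3/2*e36
(2*e4) R2 = -2 - 9*e14 - 2/3*e24 - 9*e34 - 2*e45 - 5/2*e46
(-2/3*e5) R2 = -2/3 + 3*e15 + 2/9*e25 + 3*e35 + 2/3*e45 + 5/6*e56
(-1/2*e6) R2 = -5/8 + 9/4*e16 + 1/6*e26 + 9/4*e36 + 1/2*e46 - 1/2*e56
Summing the partial products and collecting blades:
Answer: -89/8 + 17/5*e12 - 81/10*e13 - 48/5*e14 + 18/5*e15 + 3*e16 - 4*e23 - 22/15*e24 + 46/45*e25 + 7/6*e26 - 39/5*e34 + 9/5*e35 + 3/4*e36 - 4/3*e45 - 2*e46 + 1/3*e56


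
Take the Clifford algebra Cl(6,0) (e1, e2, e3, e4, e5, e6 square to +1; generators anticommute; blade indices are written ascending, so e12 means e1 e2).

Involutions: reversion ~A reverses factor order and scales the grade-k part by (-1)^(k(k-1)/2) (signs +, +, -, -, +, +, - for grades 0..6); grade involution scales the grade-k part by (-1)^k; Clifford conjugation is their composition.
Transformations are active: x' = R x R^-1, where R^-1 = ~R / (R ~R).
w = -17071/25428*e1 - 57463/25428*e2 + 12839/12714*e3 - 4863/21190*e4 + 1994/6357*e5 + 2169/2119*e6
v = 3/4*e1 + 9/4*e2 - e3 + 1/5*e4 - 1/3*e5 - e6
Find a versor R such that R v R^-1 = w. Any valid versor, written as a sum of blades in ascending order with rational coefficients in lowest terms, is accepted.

R = v + w = 500/6357*e1 - 125/12714*e2 + 125/12714*e3 - 125/4238*e4 - 125/6357*e5 + 50/2119*e6 works: the equal norms (13997/1800) guarantee its sandwich swaps v into w.
Answer: 500/6357*e1 - 125/12714*e2 + 125/12714*e3 - 125/4238*e4 - 125/6357*e5 + 50/2119*e6


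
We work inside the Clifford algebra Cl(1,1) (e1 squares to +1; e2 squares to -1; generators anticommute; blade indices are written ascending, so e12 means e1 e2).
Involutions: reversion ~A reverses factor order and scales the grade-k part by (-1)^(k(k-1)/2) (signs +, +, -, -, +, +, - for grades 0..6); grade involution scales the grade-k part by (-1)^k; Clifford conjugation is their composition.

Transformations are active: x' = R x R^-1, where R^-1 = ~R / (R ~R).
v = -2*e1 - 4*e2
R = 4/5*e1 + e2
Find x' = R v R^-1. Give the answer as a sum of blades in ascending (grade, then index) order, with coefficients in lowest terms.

~R = 4/5*e1 + e2, and R ~R = -9/25, so R^-1 = ~R / (-9/25).
R v = 12/5 - 6/5*e12
Answer: -26/3*e1 - 28/3*e2


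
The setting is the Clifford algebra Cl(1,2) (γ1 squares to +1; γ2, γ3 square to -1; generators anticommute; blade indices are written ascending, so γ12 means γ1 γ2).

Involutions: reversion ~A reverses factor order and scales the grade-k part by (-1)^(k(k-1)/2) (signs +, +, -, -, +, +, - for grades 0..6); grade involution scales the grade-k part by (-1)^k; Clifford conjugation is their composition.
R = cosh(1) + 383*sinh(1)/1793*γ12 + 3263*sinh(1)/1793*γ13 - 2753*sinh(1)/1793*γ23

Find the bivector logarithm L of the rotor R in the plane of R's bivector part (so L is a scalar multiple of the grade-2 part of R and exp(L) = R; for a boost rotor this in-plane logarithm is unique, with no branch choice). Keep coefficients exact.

The scalar part of R is cosh(1), giving the rapidity magnitude (cosh is even); the bivector part supplies orientation, its quotient by sinh of the rapidity is the plane, and L = rapidity * plane — unique in that plane, since flipping both signs leaves L unchanged.
Concretely: cosh(rapidity) = cosh(1) gives rapidity = ±1, and since rapidity/sinh(rapidity) is even the sign is immaterial: L = (rapidity/sinh(rapidity)) * <R>_2 = (1/sinh(1)) * <R>_2.
Answer: 383/1793*γ12 + 3263/1793*γ13 - 2753/1793*γ23


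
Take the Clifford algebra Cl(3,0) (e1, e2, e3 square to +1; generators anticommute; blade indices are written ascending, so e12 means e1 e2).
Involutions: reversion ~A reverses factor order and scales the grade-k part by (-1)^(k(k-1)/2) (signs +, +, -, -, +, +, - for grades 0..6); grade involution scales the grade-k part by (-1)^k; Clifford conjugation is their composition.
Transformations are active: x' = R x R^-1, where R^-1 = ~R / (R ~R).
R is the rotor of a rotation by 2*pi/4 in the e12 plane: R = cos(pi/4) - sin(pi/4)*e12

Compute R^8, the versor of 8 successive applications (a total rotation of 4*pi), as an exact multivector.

Half-angle bookkeeping: 8 applications in e12 add up to rotor phase 8*pi/4 = 2*pi, so R^8 = cos(2*pi) - sin(2*pi)*e12.
cos(2*pi) = 1 and sin(2*pi) = 0, so R^8 = 1. The total rotation 4*pi is 2 full turns, so every vector returns to itself, yet the rotor is +1, back on the identity sheet (an even number of 2*pi turns).
Answer: 1


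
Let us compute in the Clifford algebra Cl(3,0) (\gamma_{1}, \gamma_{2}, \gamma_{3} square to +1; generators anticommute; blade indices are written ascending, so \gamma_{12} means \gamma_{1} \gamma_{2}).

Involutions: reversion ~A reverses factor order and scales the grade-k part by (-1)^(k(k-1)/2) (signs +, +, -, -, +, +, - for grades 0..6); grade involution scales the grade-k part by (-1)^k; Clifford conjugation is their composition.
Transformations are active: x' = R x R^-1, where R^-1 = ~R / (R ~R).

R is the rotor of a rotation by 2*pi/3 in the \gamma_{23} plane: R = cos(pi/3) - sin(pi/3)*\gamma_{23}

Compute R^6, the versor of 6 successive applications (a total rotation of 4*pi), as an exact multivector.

The rotor phase is half the rotation angle and phases add under composition, so 6 steps in the \gamma_{23} plane accumulate phase 6*(pi/3) = 2 \pi: R^6 = cos(2 \pi) - sin(2 \pi)*\gamma_{23}.
cos(2 \pi) = 1 and sin(2 \pi) = 0, so R^6 = 1. The total rotation 4*pi is 2 full turns, so every vector returns to itself, yet the rotor is +1, back on the identity sheet (an even number of 2*pi turns).
Answer: 1


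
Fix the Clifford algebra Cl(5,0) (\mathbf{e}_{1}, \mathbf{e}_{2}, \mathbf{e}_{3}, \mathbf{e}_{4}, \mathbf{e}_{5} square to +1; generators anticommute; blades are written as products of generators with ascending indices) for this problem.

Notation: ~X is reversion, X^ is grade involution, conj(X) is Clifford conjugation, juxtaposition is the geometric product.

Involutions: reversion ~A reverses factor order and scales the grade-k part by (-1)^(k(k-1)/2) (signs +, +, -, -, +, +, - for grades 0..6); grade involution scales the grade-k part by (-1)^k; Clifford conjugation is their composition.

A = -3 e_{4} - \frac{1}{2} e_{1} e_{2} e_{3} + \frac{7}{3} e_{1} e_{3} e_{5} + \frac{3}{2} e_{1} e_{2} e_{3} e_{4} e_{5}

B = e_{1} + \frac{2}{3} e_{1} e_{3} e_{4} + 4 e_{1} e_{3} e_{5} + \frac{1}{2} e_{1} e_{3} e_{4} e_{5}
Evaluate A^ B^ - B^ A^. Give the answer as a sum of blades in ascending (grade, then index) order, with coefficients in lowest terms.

first term: -\frac{28}{3} + \frac{3}{4} e_{2} - \frac{7}{6} e_{4} - 2 e_{1} e_{3} + 3 e_{1} e_{4} - \frac{1}{2} e_{2} e_{3} + \frac{17}{3} e_{2} e_{4} - 3 e_{2} e_{5} + \frac{7}{3} e_{3} e_{5} + \frac{14}{9} e_{4} e_{5} + \frac{3}{2} e_{1} e_{3} e_{5} + \frac{1}{4} e_{2} e_{4} e_{5} - 12 e_{1} e_{3} e_{4} e_{5} + \frac{3}{2} e_{2} e_{3} e_{4} e_{5}
second term: -\frac{28}{3} + \frac{3}{4} e_{2} + \frac{7}{6} e_{4} - 2 e_{1} e_{3} - 3 e_{1} e_{4} - \frac{1}{2} e_{2} e_{3} + \frac{19}{3} e_{2} e_{4} + e_{2} e_{5} + \frac{7}{3} e_{3} e_{5} - \frac{14}{9} e_{4} e_{5} - \frac{3}{2} e_{1} e_{3} e_{5} + \frac{1}{4} e_{2} e_{4} e_{5} + 12 e_{1} e_{3} e_{4} e_{5} + \frac{3}{2} e_{2} e_{3} e_{4} e_{5}
Answer: -\frac{7}{3} e_{4} + 6 e_{1} e_{4} - \frac{2}{3} e_{2} e_{4} - 4 e_{2} e_{5} + \frac{28}{9} e_{4} e_{5} + 3 e_{1} e_{3} e_{5} - 24 e_{1} e_{3} e_{4} e_{5}


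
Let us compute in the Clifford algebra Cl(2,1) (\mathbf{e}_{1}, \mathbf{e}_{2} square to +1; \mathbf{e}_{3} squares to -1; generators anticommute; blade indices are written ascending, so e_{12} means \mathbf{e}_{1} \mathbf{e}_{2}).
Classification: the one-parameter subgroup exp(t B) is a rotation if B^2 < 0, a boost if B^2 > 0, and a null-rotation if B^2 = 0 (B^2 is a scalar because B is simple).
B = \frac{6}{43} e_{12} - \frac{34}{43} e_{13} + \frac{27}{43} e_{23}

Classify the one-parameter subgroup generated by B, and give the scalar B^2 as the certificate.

B^2 term by term: the squares give (\frac{6}{43})^2*(e_{12})^2 + (-\frac{34}{43})^2*(e_{13})^2 + (\frac{27}{43})^2*(e_{23})^2 = \frac{36}{1849}*(-1) + \frac{1156}{1849}*(+1) + \frac{729}{1849}*(+1) = 1 (each basis 2-blade squares to minus the product of its generators' squares); cross terms between blades sharing an index anticommute and cancel. So B^2 = 1.
Answer: boost, certificate B^2 = 1. Key observation: B^2 = 1 is a conjugation invariant, so its sign decides the class regardless of the surface form of B.


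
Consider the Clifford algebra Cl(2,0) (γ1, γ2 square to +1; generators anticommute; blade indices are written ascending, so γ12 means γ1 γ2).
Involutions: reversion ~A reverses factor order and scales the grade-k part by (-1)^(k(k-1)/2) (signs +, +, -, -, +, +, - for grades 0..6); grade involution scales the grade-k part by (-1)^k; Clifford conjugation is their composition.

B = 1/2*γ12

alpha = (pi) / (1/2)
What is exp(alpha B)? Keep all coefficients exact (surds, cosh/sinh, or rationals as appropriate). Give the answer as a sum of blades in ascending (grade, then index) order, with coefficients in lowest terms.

B^2 = (1/2)^2*(γ12)^2 = 1/4*(-1) = -1/4 (a basis 2-blade squares to minus the product of its generators' squares).
B^2 = -1/4 — the series telescopes trigonometrically here: l = 1/2, alpha*l = pi, so exp(alpha B) = cos(pi) + (sin(pi)/(1/2))*B = -1 + (0)*B.
Answer: -1


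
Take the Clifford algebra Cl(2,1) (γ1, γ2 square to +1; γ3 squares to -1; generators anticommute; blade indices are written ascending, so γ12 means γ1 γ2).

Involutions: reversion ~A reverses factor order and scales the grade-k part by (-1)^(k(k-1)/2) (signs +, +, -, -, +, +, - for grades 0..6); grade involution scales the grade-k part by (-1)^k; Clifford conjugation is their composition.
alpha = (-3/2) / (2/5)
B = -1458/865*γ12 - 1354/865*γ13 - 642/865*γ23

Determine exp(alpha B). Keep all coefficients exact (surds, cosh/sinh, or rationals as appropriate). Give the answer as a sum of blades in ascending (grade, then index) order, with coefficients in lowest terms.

B^2 term by term: the squares give (-1458/865)^2*(γ12)^2 + (-1354/865)^2*(γ13)^2 + (-642/865)^2*(γ23)^2 = 2125764/748225*(-1) + 1833316/748225*(+1) + 412164/748225*(+1) = 4/25 (each basis 2-blade squares to minus the product of its generators' squares); cross terms between blades sharing an index anticommute and cancel. So B^2 = 4/25.
B^2 = 4/25 — the series telescopes hyperbolically here: l = 2/5, alpha*l = -3/2, so exp(alpha B) = cosh(-3/2) + (sinh(-3/2)/(2/5))*B = cosh(3/2) + (-5*sinh(3/2)/2)*B.
Answer: cosh(3/2) + 729*sinh(3/2)/173*γ12 + 677*sinh(3/2)/173*γ13 + 321*sinh(3/2)/173*γ23


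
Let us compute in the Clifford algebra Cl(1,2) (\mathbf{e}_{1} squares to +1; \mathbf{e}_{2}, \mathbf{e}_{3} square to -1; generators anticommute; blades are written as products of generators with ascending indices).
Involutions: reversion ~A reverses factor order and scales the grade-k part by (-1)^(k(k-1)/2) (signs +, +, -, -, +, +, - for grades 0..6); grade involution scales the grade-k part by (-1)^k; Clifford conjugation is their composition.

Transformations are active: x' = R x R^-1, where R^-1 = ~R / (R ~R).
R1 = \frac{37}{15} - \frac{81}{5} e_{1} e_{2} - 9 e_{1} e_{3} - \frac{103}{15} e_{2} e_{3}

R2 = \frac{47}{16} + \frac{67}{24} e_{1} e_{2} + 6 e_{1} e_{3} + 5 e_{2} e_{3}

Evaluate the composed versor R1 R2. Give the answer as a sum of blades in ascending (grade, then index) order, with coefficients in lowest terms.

Distribute over the terms of R1 (each basis-blade product reordered to ascending indices, repeated generators contracted through their squares):
(\frac{37}{15}) R2 = \frac{1739}{240} + \frac{2479}{360} e_{1} e_{2} + \frac{74}{5} e_{1} e_{3} + \frac{37}{3} e_{2} e_{3}
(-\frac{81}{5} e_{1} e_{2}) R2 = -\frac{1809}{40} - \frac{3807}{80} e_{1} e_{2} + 81 e_{1} e_{3} + \frac{486}{5} e_{2} e_{3}
(-9 e_{1} e_{3}) R2 = -54 - 45 e_{1} e_{2} - \frac{423}{16} e_{1} e_{3} - \frac{201}{8} e_{2} e_{3}
(-\frac{103}{15} e_{2} e_{3}) R2 = \frac{103}{3} + \frac{206}{5} e_{1} e_{2} - \frac{6901}{360} e_{1} e_{3} - \frac{4841}{240} e_{2} e_{3}
Summing the partial products and collecting blades:
Answer: -\frac{2767}{48} - \frac{32041}{720} e_{1} e_{2} + \frac{36139}{720} e_{1} e_{3} + \frac{5139}{80} e_{2} e_{3}


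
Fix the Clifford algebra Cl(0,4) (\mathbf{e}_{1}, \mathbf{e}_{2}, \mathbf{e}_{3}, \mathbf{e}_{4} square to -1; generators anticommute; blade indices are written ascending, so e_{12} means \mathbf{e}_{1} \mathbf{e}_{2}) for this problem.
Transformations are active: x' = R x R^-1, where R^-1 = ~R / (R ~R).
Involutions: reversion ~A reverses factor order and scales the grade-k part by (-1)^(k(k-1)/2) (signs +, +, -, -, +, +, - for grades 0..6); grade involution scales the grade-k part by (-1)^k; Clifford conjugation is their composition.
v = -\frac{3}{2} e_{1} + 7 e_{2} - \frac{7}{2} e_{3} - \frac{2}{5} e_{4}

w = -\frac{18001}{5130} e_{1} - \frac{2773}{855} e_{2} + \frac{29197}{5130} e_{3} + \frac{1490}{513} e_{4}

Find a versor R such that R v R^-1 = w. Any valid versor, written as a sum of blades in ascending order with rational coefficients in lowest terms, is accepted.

Equal squares first: v^2 = w^2 = -\frac{3183}{50}. Then v + w = -\frac{12848}{2565} e_{1} + \frac{3212}{855} e_{2} + \frac{5621}{2565} e_{3} + \frac{6424}{2565} e_{4} is a versor taking v to w, provided it is invertible.
Answer: -\frac{12848}{2565} e_{1} + \frac{3212}{855} e_{2} + \frac{5621}{2565} e_{3} + \frac{6424}{2565} e_{4}


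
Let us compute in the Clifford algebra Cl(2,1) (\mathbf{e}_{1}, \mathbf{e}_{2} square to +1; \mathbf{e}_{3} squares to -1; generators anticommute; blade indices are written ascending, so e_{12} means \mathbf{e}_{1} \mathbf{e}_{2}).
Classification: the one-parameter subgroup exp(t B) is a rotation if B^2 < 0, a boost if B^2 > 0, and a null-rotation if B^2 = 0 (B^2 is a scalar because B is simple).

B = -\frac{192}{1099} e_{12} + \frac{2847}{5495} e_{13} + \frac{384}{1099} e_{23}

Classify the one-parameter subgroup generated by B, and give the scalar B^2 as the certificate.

B^2 term by term: the squares give (-\frac{192}{1099})^2*(e_{12})^2 + (\frac{2847}{5495})^2*(e_{13})^2 + (\frac{384}{1099})^2*(e_{23})^2 = \frac{36864}{1207801}*(-1) + \frac{8105409}{30195025}*(+1) + \frac{147456}{1207801}*(+1) = \frac{9}{25} (each basis 2-blade squares to minus the product of its generators' squares); cross terms between blades sharing an index anticommute and cancel. So B^2 = \frac{9}{25}.
Answer: boost, certificate B^2 = \frac{9}{25}. One invariant decides it: the square \frac{9}{25} survives every conjugation, and its sign is exactly the classification.


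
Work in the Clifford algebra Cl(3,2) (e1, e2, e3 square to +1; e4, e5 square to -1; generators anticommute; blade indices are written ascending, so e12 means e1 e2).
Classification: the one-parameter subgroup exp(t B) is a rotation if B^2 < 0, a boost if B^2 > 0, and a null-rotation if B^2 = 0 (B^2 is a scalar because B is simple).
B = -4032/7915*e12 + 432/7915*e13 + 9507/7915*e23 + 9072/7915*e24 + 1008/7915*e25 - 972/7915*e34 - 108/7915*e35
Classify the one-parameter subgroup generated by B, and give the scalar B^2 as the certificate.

B^2 term by term: the squares give (-4032/7915)^2*(e12)^2 + (432/7915)^2*(e13)^2 + (9507/7915)^2*(e23)^2 + (9072/7915)^2*(e24)^2 + (1008/7915)^2*(e25)^2 + (-972/7915)^2*(e34)^2 + (-108/7915)^2*(e35)^2 = 16257024/62647225*(-1) + 186624/62647225*(-1) + 90383049/62647225*(-1) + 82301184/62647225*(+1) + 1016064/62647225*(+1) + 944784/62647225*(+1) + 11664/62647225*(+1) = -9/25 (each basis 2-blade squares to minus the product of its generators' squares); cross terms between blades sharing an index anticommute and cancel; the commuting (index-disjoint) pairs give grade-4 terms 2*c*c'*(blade product), which cancel blade by blade — e1234: 7838208/62647225 - 7838208/62647225 = 0; e1235: 870912/62647225 - 870912/62647225 = 0; e2345: 1959552/62647225 - 1959552/62647225 = 0 — confirming B is simple. So B^2 = -9/25.
Answer: rotation, certificate B^2 = -9/25. The class reads off the invariant scalar -9/25 directly.


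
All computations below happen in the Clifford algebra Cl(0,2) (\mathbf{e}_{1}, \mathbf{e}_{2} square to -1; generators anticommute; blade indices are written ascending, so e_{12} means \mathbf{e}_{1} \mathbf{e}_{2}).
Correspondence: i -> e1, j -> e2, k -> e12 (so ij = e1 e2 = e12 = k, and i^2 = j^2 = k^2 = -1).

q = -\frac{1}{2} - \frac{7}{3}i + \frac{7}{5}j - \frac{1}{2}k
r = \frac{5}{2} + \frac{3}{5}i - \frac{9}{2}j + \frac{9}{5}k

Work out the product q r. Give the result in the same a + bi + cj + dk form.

In blades: q = -\frac{1}{2} - \frac{7}{3} e_{1} + \frac{7}{5} e_{2} - \frac{1}{2} e_{12}, r = \frac{5}{2} + \frac{3}{5} e_{1} - \frac{9}{2} e_{2} + \frac{9}{5} e_{12}.
Distribute q over r term by term (generator squares from the signature, products reordered to ascending indices): (-\frac{1}{2})*r = -\frac{5}{4} - \frac{3}{10} e_{1} + \frac{9}{4} e_{2} - \frac{9}{10} e_{12}; (-\frac{7}{3} e_{1})*r = \frac{7}{5} - \frac{35}{6} e_{1} + \frac{21}{5} e_{2} + \frac{21}{2} e_{12}; (\frac{7}{5} e_{2})*r = \frac{63}{10} + \frac{63}{25} e_{1} + \frac{7}{2} e_{2} - \frac{21}{25} e_{12}; (-\frac{1}{2} e_{12})*r = \frac{9}{10} - \frac{9}{4} e_{1} - \frac{3}{10} e_{2} - \frac{5}{4} e_{12}.
Sum: \frac{147}{20} - \frac{1759}{300} e_{1} + \frac{193}{20} e_{2} + \frac{751}{100} e_{12}; translating back through the correspondence:
Answer: \frac{147}{20} - \frac{1759}{300}i + \frac{193}{20}j + \frac{751}{100}k


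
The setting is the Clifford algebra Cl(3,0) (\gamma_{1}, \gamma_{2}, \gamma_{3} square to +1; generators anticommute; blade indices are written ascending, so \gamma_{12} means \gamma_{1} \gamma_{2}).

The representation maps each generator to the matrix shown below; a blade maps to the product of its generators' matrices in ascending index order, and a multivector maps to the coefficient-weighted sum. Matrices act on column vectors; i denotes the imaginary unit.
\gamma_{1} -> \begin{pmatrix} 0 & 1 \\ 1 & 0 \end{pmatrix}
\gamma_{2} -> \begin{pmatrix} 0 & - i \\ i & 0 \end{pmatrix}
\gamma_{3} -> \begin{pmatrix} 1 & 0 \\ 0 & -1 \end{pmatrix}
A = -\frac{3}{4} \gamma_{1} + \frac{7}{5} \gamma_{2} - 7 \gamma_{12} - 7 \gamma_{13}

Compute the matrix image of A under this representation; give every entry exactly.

Bivector images (products of the table entries): rho(\gamma_{12}) = rho(\gamma_{1})rho(\gamma_{2}) = \begin{pmatrix} i & 0 \\ 0 & - i \end{pmatrix}; rho(\gamma_{13}) = rho(\gamma_{1})rho(\gamma_{3}) = \begin{pmatrix} 0 & -1 \\ 1 & 0 \end{pmatrix}.
M = (-\frac{3}{4})*rho(\gamma_{1}) + (\frac{7}{5})*rho(\gamma_{2}) + (-7)*rho(\gamma_{12}) + (-7)*rho(\gamma_{13}), summed entrywise:
Answer: \begin{pmatrix} - 7 i & \frac{25}{4} - \frac{7 i}{5} \\ - \frac{31}{4} + \frac{7 i}{5} & 7 i \end{pmatrix}


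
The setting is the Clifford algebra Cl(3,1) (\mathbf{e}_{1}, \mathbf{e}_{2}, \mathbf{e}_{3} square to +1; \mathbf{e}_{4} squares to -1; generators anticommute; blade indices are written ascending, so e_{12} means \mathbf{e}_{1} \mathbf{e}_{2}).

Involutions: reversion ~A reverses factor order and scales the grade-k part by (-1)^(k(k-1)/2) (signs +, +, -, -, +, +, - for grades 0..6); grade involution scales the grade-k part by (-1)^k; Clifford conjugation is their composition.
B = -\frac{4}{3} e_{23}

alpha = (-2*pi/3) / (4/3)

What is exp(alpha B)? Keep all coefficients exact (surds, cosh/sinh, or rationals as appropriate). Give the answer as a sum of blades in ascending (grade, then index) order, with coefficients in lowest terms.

B^2 = (-\frac{4}{3})^2*(e_{23})^2 = \frac{16}{9}*(-1) = -\frac{16}{9} (a basis 2-blade squares to minus the product of its generators' squares).
B^2 = -\frac{16}{9} — since the square is negative, the closed form is circular: l = \frac{4}{3}, alpha*l = - \frac{2 \pi}{3}, so exp(alpha B) = cos(- \frac{2 \pi}{3}) + (sin(- \frac{2 \pi}{3})/(\frac{4}{3}))*B = - \frac{1}{2} + (- \frac{3 \sqrt{3}}{8})*B.
Answer: - \frac{1}{2} + \frac{\sqrt{3}}{2} e_{23}


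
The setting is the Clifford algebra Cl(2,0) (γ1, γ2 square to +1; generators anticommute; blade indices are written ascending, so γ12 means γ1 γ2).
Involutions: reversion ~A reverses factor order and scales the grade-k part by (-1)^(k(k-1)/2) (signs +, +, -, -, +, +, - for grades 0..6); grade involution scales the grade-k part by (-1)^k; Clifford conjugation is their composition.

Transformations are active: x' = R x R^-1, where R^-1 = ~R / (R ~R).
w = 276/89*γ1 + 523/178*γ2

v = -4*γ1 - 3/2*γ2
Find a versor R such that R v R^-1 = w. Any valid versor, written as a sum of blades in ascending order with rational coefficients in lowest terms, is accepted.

Construction: equal norms (both 73/4) license R = v + w = -80/89*γ1 + 128/89*γ2 — nothing changes along that direction, while (v - w)/2 changes sign, so v maps onto w.
Answer: -80/89*γ1 + 128/89*γ2


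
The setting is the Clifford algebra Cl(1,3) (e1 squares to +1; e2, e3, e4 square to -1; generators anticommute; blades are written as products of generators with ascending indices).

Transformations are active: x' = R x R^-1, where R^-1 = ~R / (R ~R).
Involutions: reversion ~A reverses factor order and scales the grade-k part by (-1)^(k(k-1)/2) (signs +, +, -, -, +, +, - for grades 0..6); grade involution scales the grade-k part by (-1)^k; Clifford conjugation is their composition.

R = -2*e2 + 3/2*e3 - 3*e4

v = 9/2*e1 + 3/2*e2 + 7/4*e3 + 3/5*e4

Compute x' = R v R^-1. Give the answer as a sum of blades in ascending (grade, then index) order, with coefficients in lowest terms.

~R = -2*e2 + 3/2*e3 - 3*e4, and R ~R = -61/4, so R^-1 = ~R / (-61/4).
R v = 87/40 + 9*e1 e2 - 27/4*e1 e3 + 27/2*e1 e4 - 23/4*e2 e3 + 33/10*e2 e4 + 123/20*e3 e4
Answer: -9/2*e1 - 567/610*e2 - 2657/1220*e3 + 78/305*e4


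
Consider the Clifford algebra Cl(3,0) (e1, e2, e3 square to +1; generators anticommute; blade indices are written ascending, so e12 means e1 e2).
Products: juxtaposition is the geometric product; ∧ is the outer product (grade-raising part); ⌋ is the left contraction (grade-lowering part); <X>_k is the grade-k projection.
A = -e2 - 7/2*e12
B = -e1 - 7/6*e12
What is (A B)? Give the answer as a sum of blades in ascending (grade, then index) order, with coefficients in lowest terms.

step 1: -49/12 - 7/6*e1 - 7/2*e2 - e12
Answer: -49/12 - 7/6*e1 - 7/2*e2 - e12


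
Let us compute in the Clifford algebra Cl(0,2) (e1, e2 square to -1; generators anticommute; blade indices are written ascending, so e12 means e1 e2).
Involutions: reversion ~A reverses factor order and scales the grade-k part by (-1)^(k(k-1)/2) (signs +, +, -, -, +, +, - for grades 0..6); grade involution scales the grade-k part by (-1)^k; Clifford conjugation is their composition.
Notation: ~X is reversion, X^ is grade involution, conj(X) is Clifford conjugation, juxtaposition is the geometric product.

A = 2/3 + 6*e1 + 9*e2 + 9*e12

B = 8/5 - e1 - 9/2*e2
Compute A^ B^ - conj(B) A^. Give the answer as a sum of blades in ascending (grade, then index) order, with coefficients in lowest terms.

first term: 1427/30 - 1483/30*e1 - 12/5*e2 - 18/5*e12
second term: 1427/30 + 947/30*e1 - 102/5*e2 + 162/5*e12
Answer: -81*e1 + 18*e2 - 36*e12


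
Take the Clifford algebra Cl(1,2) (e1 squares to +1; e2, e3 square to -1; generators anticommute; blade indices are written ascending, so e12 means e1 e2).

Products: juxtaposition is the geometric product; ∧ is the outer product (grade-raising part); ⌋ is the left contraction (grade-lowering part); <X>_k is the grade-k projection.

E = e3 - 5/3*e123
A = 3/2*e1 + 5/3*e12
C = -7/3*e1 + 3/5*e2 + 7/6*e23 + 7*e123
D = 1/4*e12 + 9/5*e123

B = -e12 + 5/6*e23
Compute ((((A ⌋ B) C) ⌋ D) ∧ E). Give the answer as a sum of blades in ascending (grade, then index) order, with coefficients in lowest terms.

step 1: -5/3 - 3/2*e2
step 2: 9/10 + 35/9*e1 - e2 + 7/4*e3 - 7/2*e12 - 21/2*e13 - 35/18*e23 - 35/3*e123
step 3: 161/8 + 13/4*e1 + 3577/180*e2 - 63/10*e3 - 117/40*e12 - 9/5*e13 + 7*e23 + 81/50*e123
step 4: 161/8*e3 + 13/4*e13 + 3577/180*e23 - 547/15*e123
Answer: 161/8*e3 + 13/4*e13 + 3577/180*e23 - 547/15*e123


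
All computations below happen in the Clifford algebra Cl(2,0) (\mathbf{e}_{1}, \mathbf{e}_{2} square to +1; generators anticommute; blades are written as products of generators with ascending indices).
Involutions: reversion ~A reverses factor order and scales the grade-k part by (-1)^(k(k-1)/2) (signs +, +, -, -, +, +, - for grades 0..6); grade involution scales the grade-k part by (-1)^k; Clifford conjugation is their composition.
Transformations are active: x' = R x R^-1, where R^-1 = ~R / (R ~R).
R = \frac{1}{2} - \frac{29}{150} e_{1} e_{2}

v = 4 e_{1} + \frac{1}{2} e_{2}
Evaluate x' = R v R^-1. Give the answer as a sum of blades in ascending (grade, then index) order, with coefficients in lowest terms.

~R = \frac{1}{2} + \frac{29}{150} e_{1} e_{2}, and R ~R = \frac{3233}{11250}, so R^-1 = ~R / (\frac{3233}{11250}).
R v = \frac{571}{300} e_{1} + \frac{307}{300} e_{2}
Answer: \frac{16961}{6466} e_{1} + \frac{9896}{3233} e_{2}


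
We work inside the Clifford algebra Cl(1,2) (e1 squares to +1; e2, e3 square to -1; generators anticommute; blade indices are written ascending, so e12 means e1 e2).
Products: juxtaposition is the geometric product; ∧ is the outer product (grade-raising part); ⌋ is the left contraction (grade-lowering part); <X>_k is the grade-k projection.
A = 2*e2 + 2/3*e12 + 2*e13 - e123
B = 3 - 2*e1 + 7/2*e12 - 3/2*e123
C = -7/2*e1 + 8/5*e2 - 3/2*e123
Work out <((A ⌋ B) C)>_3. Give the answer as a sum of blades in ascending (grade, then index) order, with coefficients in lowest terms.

step 1: 5/6 + 7*e1 + 3*e2 - e3 - 3*e13
step 2: -293/10 - 35/12*e1 - 19/6*e2 - 21/2*e3 + 101/5*e12 - 8*e13 - 89/10*e23 + 71/20*e123
step 3: 71/20*e123
Answer: 71/20*e123


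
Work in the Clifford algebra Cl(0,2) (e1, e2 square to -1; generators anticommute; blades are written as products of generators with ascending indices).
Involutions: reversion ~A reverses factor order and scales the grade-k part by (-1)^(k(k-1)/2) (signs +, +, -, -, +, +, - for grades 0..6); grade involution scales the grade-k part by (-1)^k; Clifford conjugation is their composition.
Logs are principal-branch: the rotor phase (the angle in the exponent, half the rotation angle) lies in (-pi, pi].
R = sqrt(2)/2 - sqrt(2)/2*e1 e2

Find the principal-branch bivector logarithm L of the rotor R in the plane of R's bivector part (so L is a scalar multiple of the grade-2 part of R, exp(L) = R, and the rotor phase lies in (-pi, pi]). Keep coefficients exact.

The scalar part of R is sqrt(2)/2, which fixes the principal-branch rotor phase; the unit plane is then the bivector part divided by the sine of that phase, and L is that plane scaled by the phase.
Concretely: cos(phase) = sqrt(2)/2 gives phase = ±pi/4, and since phase/sin(phase) is even the sign is immaterial: L = (phase/sin(phase)) * <R>_2 = (sqrt(2)*pi/4) * <R>_2.
Answer: -pi/4*e1 e2
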